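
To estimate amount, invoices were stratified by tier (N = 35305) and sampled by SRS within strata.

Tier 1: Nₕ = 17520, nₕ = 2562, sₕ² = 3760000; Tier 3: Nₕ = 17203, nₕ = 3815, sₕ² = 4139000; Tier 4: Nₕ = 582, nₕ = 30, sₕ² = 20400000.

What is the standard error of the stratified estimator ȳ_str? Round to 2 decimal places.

Var(ȳ_str) = Σₕ Wₕ²(1 − fₕ)sₕ²/nₕ with Wₕ = Nₕ/N, N = 35305.
Tier 1: Wₕ = 0.49624699; term = 0.49624699²·(1 − 0.14623288)·3760000/2562 = 308.56305.
Tier 3: Wₕ = 0.48726809; term = 0.48726809²·(1 − 0.22176365)·4139000/3815 = 200.46952.
Tier 4: Wₕ = 0.01648492; term = 0.01648492²·(1 − 0.05154639)·20400000/30 = 175.26635.
Sum = 684.29892.
SE = √(684.29892) = 26.16.

26.16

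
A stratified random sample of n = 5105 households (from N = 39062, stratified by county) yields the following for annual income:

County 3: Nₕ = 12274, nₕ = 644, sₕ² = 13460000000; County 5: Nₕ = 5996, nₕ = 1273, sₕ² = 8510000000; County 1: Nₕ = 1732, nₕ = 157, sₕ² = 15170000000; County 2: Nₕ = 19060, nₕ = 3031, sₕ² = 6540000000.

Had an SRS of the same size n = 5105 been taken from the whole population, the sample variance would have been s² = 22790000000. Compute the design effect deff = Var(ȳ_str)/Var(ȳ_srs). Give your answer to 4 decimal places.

Var(ȳ_str) = Σ Wₕ²(1−fₕ)sₕ²/nₕ with Wₕ = Nₕ/39062:
  County 3: (12274/39062)²·(1−644/12274)·13460000000/644 = 1.955312 × 10^6
  County 5: (5996/39062)²·(1−1273/5996)·8510000000/1273 = 124071.43
  County 1: (1732/39062)²·(1−157/1732)·15170000000/157 = 172744.97
  County 2: (19060/39062)²·(1−3031/19060)·6540000000/3031 = 432028.29
  → Var(ȳ_str) = 2.6841567 × 10^6.
Var(ȳ_srs) = (1 − 5105/39062)·22790000000/5105 = 3.8808193 × 10^6.
deff = (2.6841567 × 10^6) / (3.8808193 × 10^6) = 0.6916.

0.6916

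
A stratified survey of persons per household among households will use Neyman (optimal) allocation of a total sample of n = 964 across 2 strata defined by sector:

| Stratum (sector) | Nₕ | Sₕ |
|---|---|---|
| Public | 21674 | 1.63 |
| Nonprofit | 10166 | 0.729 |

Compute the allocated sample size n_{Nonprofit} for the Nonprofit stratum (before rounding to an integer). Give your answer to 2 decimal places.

Neyman allocation: nₕ = n·NₕSₕ / Σⱼ NⱼSⱼ.
Σ NⱼSⱼ = 21674·1.63 + 10166·0.729 = 42739.634.
n_{Nonprofit} = 964·10166·0.729 / 42739.634 = 167.16.

167.16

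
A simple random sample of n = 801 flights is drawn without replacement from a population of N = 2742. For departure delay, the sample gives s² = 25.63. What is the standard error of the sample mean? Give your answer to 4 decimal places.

0.1505

Under SRS without replacement, Var(ȳ) = (1 − f)·s²/n with f = n/N = 801/2742 = 0.29212254.
Var(ȳ) = (1 − 0.29212254)·25.63/801 = 0.70787746·0.031997503 = 0.022650311.
SE(ȳ) = √(0.022650311) = 0.1505.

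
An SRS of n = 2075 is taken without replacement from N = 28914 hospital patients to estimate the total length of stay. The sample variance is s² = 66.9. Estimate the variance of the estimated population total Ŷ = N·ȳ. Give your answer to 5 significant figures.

2.5020 × 10^7

Var(Ŷ) = N²·Var(ȳ) = N²·(1 − n/N)·s²/n.
f = 2075/28914 = 0.07176454; Var(ȳ) = 0.92823546·66.9/2075 = 0.029927206.
Var(Ŷ) = 28914² · 0.029927206 = 2.5019725 × 10^7.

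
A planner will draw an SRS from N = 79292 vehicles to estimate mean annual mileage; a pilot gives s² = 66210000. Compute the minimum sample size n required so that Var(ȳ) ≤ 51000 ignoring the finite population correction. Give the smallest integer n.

Without fpc, n₀ = s²/D = 66210000/51000 = 1298.2353.
Rounding up, n = 1299.

1299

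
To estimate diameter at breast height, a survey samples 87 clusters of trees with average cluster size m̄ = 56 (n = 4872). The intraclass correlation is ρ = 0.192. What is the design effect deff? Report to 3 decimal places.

deff = 1 + (56 − 1)·0.192 = 1 + 10.56 = 11.56.

11.560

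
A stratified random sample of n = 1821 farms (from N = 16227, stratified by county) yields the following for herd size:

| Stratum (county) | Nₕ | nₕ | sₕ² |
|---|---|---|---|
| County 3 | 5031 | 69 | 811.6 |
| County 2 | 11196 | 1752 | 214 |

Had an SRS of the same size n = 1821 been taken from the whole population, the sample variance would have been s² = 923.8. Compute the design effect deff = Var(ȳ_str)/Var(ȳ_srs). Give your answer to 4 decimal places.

2.5849

Var(ȳ_str) = Σ Wₕ²(1−fₕ)sₕ²/nₕ with Wₕ = Nₕ/16227:
  County 3: (5031/16227)²·(1−69/5031)·811.6/69 = 1.1151353
  County 2: (11196/16227)²·(1−1752/11196)·214/1752 = 0.049048086
  → Var(ȳ_str) = 1.1641834.
Var(ȳ_srs) = (1 − 1821/16227)·923.8/1821 = 0.45037387.
deff = 1.1641834 / 0.45037387 = 2.5849.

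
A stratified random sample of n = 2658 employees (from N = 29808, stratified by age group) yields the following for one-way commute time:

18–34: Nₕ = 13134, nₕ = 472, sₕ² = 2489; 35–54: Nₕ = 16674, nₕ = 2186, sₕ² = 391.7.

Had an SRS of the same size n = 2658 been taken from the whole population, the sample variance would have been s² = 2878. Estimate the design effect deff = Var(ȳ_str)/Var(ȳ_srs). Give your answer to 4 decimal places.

Var(ȳ_str) = Σ Wₕ²(1−fₕ)sₕ²/nₕ with Wₕ = Nₕ/29808:
  18–34: (13134/29808)²·(1−472/13134)·2489/472 = 0.98699862
  35–54: (16674/29808)²·(1−2186/16674)·391.7/2186 = 0.04871761
  → Var(ȳ_str) = 1.0357162.
Var(ȳ_srs) = (1 − 2658/29808)·2878/2658 = 0.98621774.
deff = 1.0357162 / 0.98621774 = 1.0502.

1.0502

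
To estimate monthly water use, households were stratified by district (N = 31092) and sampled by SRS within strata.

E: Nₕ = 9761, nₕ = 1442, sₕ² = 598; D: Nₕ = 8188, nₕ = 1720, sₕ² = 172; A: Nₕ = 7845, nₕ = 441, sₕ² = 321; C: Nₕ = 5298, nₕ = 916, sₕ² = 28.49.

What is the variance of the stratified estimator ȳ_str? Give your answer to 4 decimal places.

Var(ȳ_str) = Σₕ Wₕ²(1 − fₕ)sₕ²/nₕ with Wₕ = Nₕ/N, N = 31092.
E: Wₕ = 0.31393928; term = 0.31393928²·(1 − 0.14773077)·598/1442 = 0.034834056.
D: Wₕ = 0.26334748; term = 0.26334748²·(1 − 0.21006351)·172/1720 = 0.0054783595.
A: Wₕ = 0.25231571; term = 0.25231571²·(1 − 0.05621415)·321/441 = 0.043734935.
C: Wₕ = 0.17039753; term = 0.17039753²·(1 − 0.17289543)·28.49/916 = 7.4693702 × 10^-4.
Sum = 0.084794288.

0.0848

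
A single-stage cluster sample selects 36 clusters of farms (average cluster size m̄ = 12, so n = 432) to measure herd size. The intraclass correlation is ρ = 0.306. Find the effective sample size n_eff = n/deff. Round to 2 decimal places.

98.95

deff = 1 + (12 − 1)·0.306 = 1 + 3.366 = 4.366.
n_eff = 432 / 4.366 = 98.95.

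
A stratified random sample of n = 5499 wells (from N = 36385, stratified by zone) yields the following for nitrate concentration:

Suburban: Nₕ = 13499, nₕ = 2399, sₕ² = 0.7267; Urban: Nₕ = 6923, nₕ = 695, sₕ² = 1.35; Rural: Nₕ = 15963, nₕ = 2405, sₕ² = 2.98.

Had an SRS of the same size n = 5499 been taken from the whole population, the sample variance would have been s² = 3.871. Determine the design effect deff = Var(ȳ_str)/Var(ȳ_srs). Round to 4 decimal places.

0.5022

Var(ȳ_str) = Σ Wₕ²(1−fₕ)sₕ²/nₕ with Wₕ = Nₕ/36385:
  Suburban: (13499/36385)²·(1−2399/13499)·0.7267/2399 = 3.4285045 × 10^-5
  Urban: (6923/36385)²·(1−695/6923)·1.35/695 = 6.3262615 × 10^-5
  Rural: (15963/36385)²·(1−2405/15963)·2.98/2405 = 2.0256601 × 10^-4
  → Var(ȳ_str) = 3.0011367 × 10^-4.
Var(ȳ_srs) = (1 − 5499/36385)·3.871/5499 = 5.9755618 × 10^-4.
deff = (3.0011367 × 10^-4) / (5.9755618 × 10^-4) = 0.5022.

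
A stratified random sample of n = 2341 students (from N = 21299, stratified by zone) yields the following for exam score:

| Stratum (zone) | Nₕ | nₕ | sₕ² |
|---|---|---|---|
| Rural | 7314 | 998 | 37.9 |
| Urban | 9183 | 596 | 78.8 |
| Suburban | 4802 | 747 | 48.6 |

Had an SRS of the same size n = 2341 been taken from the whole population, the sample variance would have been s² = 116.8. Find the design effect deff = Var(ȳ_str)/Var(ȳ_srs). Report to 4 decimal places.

Var(ȳ_str) = Σ Wₕ²(1−fₕ)sₕ²/nₕ with Wₕ = Nₕ/21299:
  Rural: (7314/21299)²·(1−998/7314)·37.9/998 = 0.0038671171
  Urban: (9183/21299)²·(1−596/9183)·78.8/596 = 0.022981987
  Suburban: (4802/21299)²·(1−747/4802)·48.6/747 = 0.0027926098
  → Var(ȳ_str) = 0.029641714.
Var(ȳ_srs) = (1 − 2341/21299)·116.8/2341 = 0.044409382.
deff = 0.029641714 / 0.044409382 = 0.6675.

0.6675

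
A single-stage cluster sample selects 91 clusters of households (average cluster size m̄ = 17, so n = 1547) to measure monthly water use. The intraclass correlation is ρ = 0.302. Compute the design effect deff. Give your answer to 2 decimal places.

deff = 1 + (17 − 1)·0.302 = 1 + 4.832 = 5.832.

5.83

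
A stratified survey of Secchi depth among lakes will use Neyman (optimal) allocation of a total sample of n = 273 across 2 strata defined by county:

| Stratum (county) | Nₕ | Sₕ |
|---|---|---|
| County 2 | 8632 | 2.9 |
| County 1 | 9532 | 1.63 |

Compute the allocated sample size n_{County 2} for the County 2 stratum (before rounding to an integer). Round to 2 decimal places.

Neyman allocation: nₕ = n·NₕSₕ / Σⱼ NⱼSⱼ.
Σ NⱼSⱼ = 8632·2.9 + 9532·1.63 = 40569.96.
n_{County 2} = 273·8632·2.9 / 40569.96 = 168.45.

168.45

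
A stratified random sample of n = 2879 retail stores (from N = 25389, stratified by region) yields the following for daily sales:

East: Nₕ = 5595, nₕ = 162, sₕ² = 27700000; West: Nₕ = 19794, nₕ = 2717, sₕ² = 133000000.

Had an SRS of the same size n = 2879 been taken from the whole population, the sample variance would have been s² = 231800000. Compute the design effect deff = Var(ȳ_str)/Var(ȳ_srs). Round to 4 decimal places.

0.4726

Var(ȳ_str) = Σ Wₕ²(1−fₕ)sₕ²/nₕ with Wₕ = Nₕ/25389:
  East: (5595/25389)²·(1−162/5595)·27700000/162 = 8063.31
  West: (19794/25389)²·(1−2717/19794)·133000000/2717 = 25669.414
  → Var(ȳ_str) = 33732.724.
Var(ȳ_srs) = (1 − 2879/25389)·231800000/2879 = 71384.129.
deff = 33732.724 / 71384.129 = 0.4726.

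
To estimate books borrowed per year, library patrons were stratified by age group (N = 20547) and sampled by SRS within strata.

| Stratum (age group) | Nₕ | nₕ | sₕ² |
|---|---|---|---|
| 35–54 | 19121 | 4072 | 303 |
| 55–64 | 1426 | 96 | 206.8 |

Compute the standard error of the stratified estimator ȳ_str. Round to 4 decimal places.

Var(ȳ_str) = Σₕ Wₕ²(1 − fₕ)sₕ²/nₕ with Wₕ = Nₕ/N, N = 20547.
35–54: Wₕ = 0.93059814; term = 0.93059814²·(1 − 0.21295957)·303/4072 = 0.050717316.
55–64: Wₕ = 0.06940186; term = 0.06940186²·(1 − 0.06732118)·206.8/96 = 0.0096772871.
Sum = 0.060394603.
SE = √(0.060394603) = 0.2458.

0.2458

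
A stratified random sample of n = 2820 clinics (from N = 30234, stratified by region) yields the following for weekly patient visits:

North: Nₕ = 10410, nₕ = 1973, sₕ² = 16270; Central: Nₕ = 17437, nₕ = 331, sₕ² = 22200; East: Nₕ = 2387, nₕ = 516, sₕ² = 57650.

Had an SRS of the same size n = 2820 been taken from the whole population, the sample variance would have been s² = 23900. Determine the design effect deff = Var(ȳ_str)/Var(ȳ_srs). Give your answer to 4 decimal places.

3.0221

Var(ȳ_str) = Σ Wₕ²(1−fₕ)sₕ²/nₕ with Wₕ = Nₕ/30234:
  North: (10410/30234)²·(1−1973/10410)·16270/1973 = 0.79233352
  Central: (17437/30234)²·(1−331/17437)·22200/331 = 21.885375
  East: (2387/30234)²·(1−516/2387)·57650/516 = 0.54586418
  → Var(ȳ_str) = 23.223573.
Var(ȳ_srs) = (1 − 2820/30234)·23900/2820 = 7.6846765.
deff = 23.223573 / 7.6846765 = 3.0221.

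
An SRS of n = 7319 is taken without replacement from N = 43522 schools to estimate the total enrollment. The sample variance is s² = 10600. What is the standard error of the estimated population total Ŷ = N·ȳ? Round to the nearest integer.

Var(Ŷ) = N²·Var(ȳ) = N²·(1 − n/N)·s²/n.
f = 7319/43522 = 0.16816782; Var(ȳ) = 0.83183218·10600/7319 = 1.2047303.
Var(Ŷ) = 43522² · 1.2047303 = 2.2819573 × 10^9.
SE(Ŷ) = √(2.2819573 × 10^9) = 47770.

47770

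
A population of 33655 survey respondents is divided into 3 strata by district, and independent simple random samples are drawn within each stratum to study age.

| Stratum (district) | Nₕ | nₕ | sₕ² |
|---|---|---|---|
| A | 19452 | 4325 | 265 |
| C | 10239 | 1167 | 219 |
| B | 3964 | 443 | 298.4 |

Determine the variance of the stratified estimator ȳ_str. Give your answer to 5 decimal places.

0.03961

Var(ȳ_str) = Σₕ Wₕ²(1 − fₕ)sₕ²/nₕ with Wₕ = Nₕ/N, N = 33655.
A: Wₕ = 0.57798247; term = 0.57798247²·(1 − 0.22234218)·265/4325 = 0.015917602.
C: Wₕ = 0.30423414; term = 0.30423414²·(1 − 0.11397597)·219/1167 = 0.015389859.
B: Wₕ = 0.11778339; term = 0.11778339²·(1 − 0.11175580)·298.4/443 = 0.0083003341.
Sum = 0.039607795.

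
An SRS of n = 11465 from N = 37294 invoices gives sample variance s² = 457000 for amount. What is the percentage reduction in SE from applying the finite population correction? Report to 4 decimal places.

f = n/N = 11465/37294 = 0.30742211.
SE_no-fpc = √(s²/n) = 6.3135129; SE_fpc = √((1−f)s²/n) = 5.2541853.
Ratio = √(1−f) = 0.83221265. Reduction = 100·(1 − 0.83221265) = 16.7787%.

16.7787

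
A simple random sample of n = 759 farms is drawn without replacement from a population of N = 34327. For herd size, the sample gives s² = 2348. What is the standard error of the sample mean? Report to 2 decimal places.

Under SRS without replacement, Var(ȳ) = (1 − f)·s²/n with f = n/N = 759/34327 = 0.02211087.
Var(ȳ) = (1 − 0.02211087)·2348/759 = 0.97788913·3.0935441 = 3.0251432.
SE(ȳ) = √(3.0251432) = 1.74.

1.74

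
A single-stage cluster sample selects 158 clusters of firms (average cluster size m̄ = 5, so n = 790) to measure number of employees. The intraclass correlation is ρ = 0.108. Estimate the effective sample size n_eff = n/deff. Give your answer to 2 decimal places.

551.68

deff = 1 + (5 − 1)·0.108 = 1 + 0.432 = 1.432.
n_eff = 790 / 1.432 = 551.68.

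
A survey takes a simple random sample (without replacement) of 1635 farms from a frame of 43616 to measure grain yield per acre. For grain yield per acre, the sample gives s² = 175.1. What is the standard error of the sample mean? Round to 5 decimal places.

0.32106

Under SRS without replacement, Var(ȳ) = (1 − f)·s²/n with f = n/N = 1635/43616 = 0.03748624.
Var(ȳ) = (1 − 0.03748624)·175.1/1635 = 0.96251376·0.1070948 = 0.10308022.
SE(ȳ) = √(0.10308022) = 0.32106.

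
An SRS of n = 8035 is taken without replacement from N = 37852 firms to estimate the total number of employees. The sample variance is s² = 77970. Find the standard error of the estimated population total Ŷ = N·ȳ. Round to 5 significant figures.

104650

Var(Ŷ) = N²·Var(ȳ) = N²·(1 − n/N)·s²/n.
f = 8035/37852 = 0.21227412; Var(ȳ) = 0.78772588·77970/8035 = 7.6439312.
Var(Ŷ) = 37852² · 7.6439312 = 1.0952025 × 10^10.
SE(Ŷ) = √(1.0952025 × 10^10) = 104650.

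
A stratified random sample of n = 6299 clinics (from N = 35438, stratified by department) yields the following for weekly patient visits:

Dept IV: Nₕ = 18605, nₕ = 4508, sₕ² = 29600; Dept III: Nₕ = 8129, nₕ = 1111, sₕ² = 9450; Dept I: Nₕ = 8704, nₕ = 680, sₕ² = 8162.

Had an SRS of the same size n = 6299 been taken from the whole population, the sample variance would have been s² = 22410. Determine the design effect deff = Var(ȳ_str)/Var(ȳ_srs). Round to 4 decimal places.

0.8290

Var(ȳ_str) = Σ Wₕ²(1−fₕ)sₕ²/nₕ with Wₕ = Nₕ/35438:
  Dept IV: (18605/35438)²·(1−4508/18605)·29600/4508 = 1.3712788
  Dept III: (8129/35438)²·(1−1111/8129)·9450/1111 = 0.38639352
  Dept I: (8704/35438)²·(1−680/8704)·8162/680 = 0.66751199
  → Var(ȳ_str) = 2.4251843.
Var(ȳ_srs) = (1 − 6299/35438)·22410/6299 = 2.9253355.
deff = 2.4251843 / 2.9253355 = 0.8290.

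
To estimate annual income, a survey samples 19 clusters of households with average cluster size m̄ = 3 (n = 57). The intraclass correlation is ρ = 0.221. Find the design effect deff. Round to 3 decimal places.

1.442

deff = 1 + (3 − 1)·0.221 = 1 + 0.442 = 1.442.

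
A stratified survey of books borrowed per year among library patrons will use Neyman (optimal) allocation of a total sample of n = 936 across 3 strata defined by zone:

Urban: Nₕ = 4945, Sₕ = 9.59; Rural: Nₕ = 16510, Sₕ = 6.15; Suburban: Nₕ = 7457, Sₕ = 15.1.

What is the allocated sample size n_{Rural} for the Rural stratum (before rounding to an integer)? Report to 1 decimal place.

363.4

Neyman allocation: nₕ = n·NₕSₕ / Σⱼ NⱼSⱼ.
Σ NⱼSⱼ = 4945·9.59 + 16510·6.15 + 7457·15.1 = 261559.75.
n_{Rural} = 936·16510·6.15 / 261559.75 = 363.4.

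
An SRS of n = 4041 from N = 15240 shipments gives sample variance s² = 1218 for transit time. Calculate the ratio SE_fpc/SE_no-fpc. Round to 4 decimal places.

f = n/N = 4041/15240 = 0.26515748.
SE_no-fpc = √(s²/n) = 0.54900869; SE_fpc = √((1−f)s²/n) = 0.47062648.
Ratio = √(1−f) = 0.85722956.

0.8572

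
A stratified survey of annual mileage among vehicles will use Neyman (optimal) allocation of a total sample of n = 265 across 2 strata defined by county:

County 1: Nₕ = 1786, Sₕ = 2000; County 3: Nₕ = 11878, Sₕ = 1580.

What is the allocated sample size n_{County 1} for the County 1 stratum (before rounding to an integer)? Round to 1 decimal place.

Neyman allocation: nₕ = n·NₕSₕ / Σⱼ NⱼSⱼ.
Σ NⱼSⱼ = 1786·2000 + 11878·1580 = 2.233924 × 10^7.
n_{County 1} = 265·1786·2000 / (2.233924 × 10^7) = 42.4.

42.4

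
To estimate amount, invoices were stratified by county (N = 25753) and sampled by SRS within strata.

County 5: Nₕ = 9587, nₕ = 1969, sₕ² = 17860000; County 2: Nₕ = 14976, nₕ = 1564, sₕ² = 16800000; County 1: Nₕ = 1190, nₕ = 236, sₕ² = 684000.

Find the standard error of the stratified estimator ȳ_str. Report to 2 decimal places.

65.25

Var(ȳ_str) = Σₕ Wₕ²(1 − fₕ)sₕ²/nₕ with Wₕ = Nₕ/N, N = 25753.
County 5: Wₕ = 0.37226731; term = 0.37226731²·(1 − 0.20538229)·17860000/1969 = 998.85806.
County 2: Wₕ = 0.58152448; term = 0.58152448²·(1 − 0.10443376)·16800000/1564 = 3253.1662.
County 1: Wₕ = 0.04620821; term = 0.04620821²·(1 − 0.19831933)·684000/236 = 4.9611662.
Sum = 4256.9854.
SE = √(4256.9854) = 65.25.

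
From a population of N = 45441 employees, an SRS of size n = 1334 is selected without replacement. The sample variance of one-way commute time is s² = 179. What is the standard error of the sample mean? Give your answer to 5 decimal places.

0.36089

Under SRS without replacement, Var(ȳ) = (1 − f)·s²/n with f = n/N = 1334/45441 = 0.02935675.
Var(ȳ) = (1 − 0.02935675)·179/1334 = 0.97064325·0.13418291 = 0.13024373.
SE(ȳ) = √(0.13024373) = 0.36089.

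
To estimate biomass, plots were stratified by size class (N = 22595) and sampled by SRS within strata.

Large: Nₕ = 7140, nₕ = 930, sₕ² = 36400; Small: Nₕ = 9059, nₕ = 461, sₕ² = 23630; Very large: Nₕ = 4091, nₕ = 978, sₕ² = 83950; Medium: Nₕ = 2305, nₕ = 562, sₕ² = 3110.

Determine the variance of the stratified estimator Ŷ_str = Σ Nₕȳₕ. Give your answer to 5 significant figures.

Var(Ŷ_str) = Σₕ Nₕ²(1 − fₕ)sₕ²/nₕ.
Large: 7140²·(1 − 930/7140)·36400/930 = 1.7354346 × 10^9.
Small: 9059²·(1 − 461/9059)·23630/461 = 3.9924593 × 10^9.
Very large: 4091²·(1 − 978/4091)·83950/978 = 1.0931769 × 10^9.
Medium: 2305²·(1 − 562/2305)·3110/562 = 2.2232709 × 10^7.
Sum = 6.8433035 × 10^9.

6.8433 × 10^9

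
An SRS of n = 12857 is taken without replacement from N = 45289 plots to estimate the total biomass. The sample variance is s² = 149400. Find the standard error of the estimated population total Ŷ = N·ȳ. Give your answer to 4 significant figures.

130600

Var(Ŷ) = N²·Var(ȳ) = N²·(1 − n/N)·s²/n.
f = 12857/45289 = 0.28388792; Var(ȳ) = 0.71611208·149400/12857 = 8.3213148.
Var(Ŷ) = 45289² · 8.3213148 = 1.7067795 × 10^10.
SE(Ŷ) = √(1.7067795 × 10^10) = 130600.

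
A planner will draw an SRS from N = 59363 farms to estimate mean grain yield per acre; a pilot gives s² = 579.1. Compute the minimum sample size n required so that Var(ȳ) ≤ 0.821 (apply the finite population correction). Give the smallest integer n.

Without fpc, n₀ = s²/D = 579.1/0.821 = 705.3593.
With fpc, (1 − n/N)·s²/n ≤ D requires n ≥ n₀/(1 + n₀/N) = 705.3593/(1 + 705.3593/59363) = 697.0765.
Rounding up, n = 698.

698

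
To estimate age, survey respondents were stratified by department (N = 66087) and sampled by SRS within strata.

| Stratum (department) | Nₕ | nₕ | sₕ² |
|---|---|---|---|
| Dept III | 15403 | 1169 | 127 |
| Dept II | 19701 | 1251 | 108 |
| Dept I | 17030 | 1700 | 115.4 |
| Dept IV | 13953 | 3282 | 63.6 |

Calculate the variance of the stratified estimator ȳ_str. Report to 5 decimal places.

Var(ȳ_str) = Σₕ Wₕ²(1 − fₕ)sₕ²/nₕ with Wₕ = Nₕ/N, N = 66087.
Dept III: Wₕ = 0.23307156; term = 0.23307156²·(1 − 0.07589431)·127/1169 = 0.005453677.
Dept II: Wₕ = 0.29810704; term = 0.29810704²·(1 − 0.06349931)·108/1251 = 0.0071848716.
Dept I: Wₕ = 0.25769062; term = 0.25769062²·(1 − 0.09982384)·115.4/1700 = 0.0040577157.
Dept IV: Wₕ = 0.21113078; term = 0.21113078²·(1 − 0.23521823)·63.6/3282 = 6.6063135 × 10^-4.
Sum = 0.017356896.

0.01736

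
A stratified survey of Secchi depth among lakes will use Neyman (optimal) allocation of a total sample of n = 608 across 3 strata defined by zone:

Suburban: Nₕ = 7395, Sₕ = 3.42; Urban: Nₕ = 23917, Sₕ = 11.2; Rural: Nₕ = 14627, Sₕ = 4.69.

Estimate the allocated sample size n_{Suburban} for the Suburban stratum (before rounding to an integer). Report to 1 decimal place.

Neyman allocation: nₕ = n·NₕSₕ / Σⱼ NⱼSⱼ.
Σ NⱼSⱼ = 7395·3.42 + 23917·11.2 + 14627·4.69 = 361761.93.
n_{Suburban} = 608·7395·3.42 / 361761.93 = 42.5.

42.5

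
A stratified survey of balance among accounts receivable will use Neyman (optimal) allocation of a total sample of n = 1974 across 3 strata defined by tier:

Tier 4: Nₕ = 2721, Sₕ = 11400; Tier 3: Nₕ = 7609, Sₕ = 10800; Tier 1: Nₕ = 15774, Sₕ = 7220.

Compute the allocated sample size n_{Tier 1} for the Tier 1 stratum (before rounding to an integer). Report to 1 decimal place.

Neyman allocation: nₕ = n·NₕSₕ / Σⱼ NⱼSⱼ.
Σ NⱼSⱼ = 2721·11400 + 7609·10800 + 15774·7220 = 2.2708488 × 10^8.
n_{Tier 1} = 1974·15774·7220 / (2.2708488 × 10^8) = 990.0.

990.0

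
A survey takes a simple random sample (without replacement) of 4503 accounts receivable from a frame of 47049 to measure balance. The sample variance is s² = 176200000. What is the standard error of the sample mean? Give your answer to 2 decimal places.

Under SRS without replacement, Var(ȳ) = (1 − f)·s²/n with f = n/N = 4503/47049 = 0.09570873.
Var(ȳ) = (1 − 0.09570873)·176200000/4503 = 0.90429127·39129.469 = 35384.437.
SE(ȳ) = √(35384.437) = 188.11.

188.11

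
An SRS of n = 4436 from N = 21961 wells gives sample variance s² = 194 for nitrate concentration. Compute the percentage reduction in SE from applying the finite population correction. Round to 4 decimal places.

f = n/N = 4436/21961 = 0.20199444.
SE_no-fpc = √(s²/n) = 0.20912459; SE_fpc = √((1−f)s²/n) = 0.18681341.
Ratio = √(1−f) = 0.89331157. Reduction = 100·(1 − 0.89331157) = 10.6688%.

10.6688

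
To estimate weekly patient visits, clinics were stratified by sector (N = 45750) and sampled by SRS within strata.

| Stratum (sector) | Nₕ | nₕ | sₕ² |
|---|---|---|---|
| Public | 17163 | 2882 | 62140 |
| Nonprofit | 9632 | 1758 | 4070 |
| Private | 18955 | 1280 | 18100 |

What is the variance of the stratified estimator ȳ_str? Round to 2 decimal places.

4.87

Var(ȳ_str) = Σₕ Wₕ²(1 − fₕ)sₕ²/nₕ with Wₕ = Nₕ/N, N = 45750.
Public: Wₕ = 0.37514754; term = 0.37514754²·(1 − 0.16791936)·62140/2882 = 2.5249158.
Nonprofit: Wₕ = 0.21053552; term = 0.21053552²·(1 − 0.18251661)·4070/1758 = 0.08388904.
Private: Wₕ = 0.41431694; term = 0.41431694²·(1 − 0.06752836)·18100/1280 = 2.2634433.
Sum = 4.8722481.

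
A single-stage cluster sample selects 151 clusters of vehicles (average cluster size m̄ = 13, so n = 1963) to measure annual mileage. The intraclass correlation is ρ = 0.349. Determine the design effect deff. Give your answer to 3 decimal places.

5.188

deff = 1 + (13 − 1)·0.349 = 1 + 4.188 = 5.188.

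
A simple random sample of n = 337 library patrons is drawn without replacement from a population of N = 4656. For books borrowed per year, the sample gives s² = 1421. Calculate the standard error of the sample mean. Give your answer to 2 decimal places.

Under SRS without replacement, Var(ȳ) = (1 − f)·s²/n with f = n/N = 337/4656 = 0.07237973.
Var(ȳ) = (1 − 0.07237973)·1421/337 = 0.92762027·4.2166172 = 3.9114196.
SE(ȳ) = √(3.9114196) = 1.98.

1.98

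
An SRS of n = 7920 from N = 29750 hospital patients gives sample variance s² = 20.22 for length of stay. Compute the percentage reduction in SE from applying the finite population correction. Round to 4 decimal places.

14.3390

f = n/N = 7920/29750 = 0.26621849.
SE_no-fpc = √(s²/n) = 0.05052752; SE_fpc = √((1−f)s²/n) = 0.043282403.
Ratio = √(1−f) = 0.85661048. Reduction = 100·(1 − 0.85661048) = 14.3390%.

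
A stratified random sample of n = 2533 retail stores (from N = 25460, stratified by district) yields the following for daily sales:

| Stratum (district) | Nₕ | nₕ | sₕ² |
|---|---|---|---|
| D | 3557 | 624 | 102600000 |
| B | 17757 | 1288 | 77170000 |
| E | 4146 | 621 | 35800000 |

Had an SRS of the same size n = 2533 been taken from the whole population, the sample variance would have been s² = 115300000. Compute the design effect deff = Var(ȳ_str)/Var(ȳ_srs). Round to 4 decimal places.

Var(ȳ_str) = Σ Wₕ²(1−fₕ)sₕ²/nₕ with Wₕ = Nₕ/25460:
  D: (3557/25460)²·(1−624/3557)·102600000/624 = 2646.3172
  B: (17757/25460)²·(1−1288/17757)·77170000/1288 = 27030.412
  E: (4146/25460)²·(1−621/4146)·35800000/621 = 1299.7596
  → Var(ȳ_str) = 30976.489.
Var(ȳ_srs) = (1 − 2533/25460)·115300000/2533 = 40990.475.
deff = 30976.489 / 40990.475 = 0.7557.

0.7557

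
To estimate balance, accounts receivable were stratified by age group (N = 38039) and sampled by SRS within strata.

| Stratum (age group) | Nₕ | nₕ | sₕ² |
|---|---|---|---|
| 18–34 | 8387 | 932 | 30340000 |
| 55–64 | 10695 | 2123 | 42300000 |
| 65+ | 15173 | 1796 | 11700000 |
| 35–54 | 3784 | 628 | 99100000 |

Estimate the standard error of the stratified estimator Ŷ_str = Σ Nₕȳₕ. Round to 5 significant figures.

Var(Ŷ_str) = Σₕ Nₕ²(1 − fₕ)sₕ²/nₕ.
18–34: 8387²·(1 − 932/8387)·30340000/932 = 2.0354196 × 10^12.
55–64: 10695²·(1 − 2123/10695)·42300000/2123 = 1.8266415 × 10^12.
65+: 15173²·(1 − 1796/15173)·11700000/1796 = 1.3222382 × 10^12.
35–54: 3784²·(1 − 628/3784)·99100000/628 = 1.884526 × 10^12.
Sum = 7.0688253 × 10^12.
SE = √(7.0688253 × 10^12) = 2.6587 × 10^6.

2.6587 × 10^6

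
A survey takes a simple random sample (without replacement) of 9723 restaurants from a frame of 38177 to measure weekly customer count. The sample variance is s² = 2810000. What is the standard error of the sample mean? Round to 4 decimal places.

Under SRS without replacement, Var(ȳ) = (1 − f)·s²/n with f = n/N = 9723/38177 = 0.25468214.
Var(ȳ) = (1 − 0.25468214)·2810000/9723 = 0.74531786·289.00545 = 215.40092.
SE(ȳ) = √(215.40092) = 14.6765.

14.6765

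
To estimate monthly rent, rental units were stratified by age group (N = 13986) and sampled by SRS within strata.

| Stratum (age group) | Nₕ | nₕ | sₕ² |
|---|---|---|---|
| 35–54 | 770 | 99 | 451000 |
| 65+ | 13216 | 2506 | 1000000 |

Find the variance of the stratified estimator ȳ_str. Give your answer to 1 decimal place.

Var(ȳ_str) = Σₕ Wₕ²(1 − fₕ)sₕ²/nₕ with Wₕ = Nₕ/N, N = 13986.
35–54: Wₕ = 0.05505506; term = 0.05505506²·(1 − 0.12857143)·451000/99 = 12.032823.
65+: Wₕ = 0.94494494; term = 0.94494494²·(1 − 0.18961864)·1000000/2506 = 288.7496.
Sum = 300.78242.

300.8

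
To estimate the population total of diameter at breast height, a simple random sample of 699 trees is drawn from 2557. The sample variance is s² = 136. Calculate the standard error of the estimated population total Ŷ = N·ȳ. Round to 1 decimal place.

Var(Ŷ) = N²·Var(ȳ) = N²·(1 − n/N)·s²/n.
f = 699/2557 = 0.27336723; Var(ȳ) = 0.72663277·136/699 = 0.14137633.
Var(Ŷ) = 2557² · 0.14137633 = 924353.65.
SE(Ŷ) = √(924353.65) = 961.4.

961.4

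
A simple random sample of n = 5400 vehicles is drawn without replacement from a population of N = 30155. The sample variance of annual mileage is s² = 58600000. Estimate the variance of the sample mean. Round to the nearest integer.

8909

Under SRS without replacement, Var(ȳ) = (1 − f)·s²/n with f = n/N = 5400/30155 = 0.17907478.
Var(ȳ) = (1 − 0.17907478)·58600000/5400 = 0.82092522·10851.852 = 8908.5589.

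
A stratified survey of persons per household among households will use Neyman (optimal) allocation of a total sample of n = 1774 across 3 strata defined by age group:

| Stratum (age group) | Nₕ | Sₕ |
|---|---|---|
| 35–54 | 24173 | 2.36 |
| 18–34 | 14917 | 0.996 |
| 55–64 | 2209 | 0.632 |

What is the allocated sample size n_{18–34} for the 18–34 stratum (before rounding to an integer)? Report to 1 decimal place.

Neyman allocation: nₕ = n·NₕSₕ / Σⱼ NⱼSⱼ.
Σ NⱼSⱼ = 24173·2.36 + 14917·0.996 + 2209·0.632 = 73301.7.
n_{18–34} = 1774·14917·0.996 / 73301.7 = 359.6.

359.6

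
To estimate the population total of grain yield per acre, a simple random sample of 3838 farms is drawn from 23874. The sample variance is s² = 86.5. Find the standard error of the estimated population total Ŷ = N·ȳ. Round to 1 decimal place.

Var(Ŷ) = N²·Var(ȳ) = N²·(1 − n/N)·s²/n.
f = 3838/23874 = 0.16076066; Var(ȳ) = 0.83923934·86.5/3838 = 0.018914592.
Var(Ŷ) = 23874² · 0.018914592 = 1.078071 × 10^7.
SE(Ŷ) = √(1.078071 × 10^7) = 3283.4.

3283.4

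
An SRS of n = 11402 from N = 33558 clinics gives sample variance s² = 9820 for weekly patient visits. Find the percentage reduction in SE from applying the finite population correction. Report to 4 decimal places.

f = n/N = 11402/33558 = 0.33976995.
SE_no-fpc = √(s²/n) = 0.92803686; SE_fpc = √((1−f)s²/n) = 0.75407209.
Ratio = √(1−f) = 0.81254541. Reduction = 100·(1 − 0.81254541) = 18.7455%.

18.7455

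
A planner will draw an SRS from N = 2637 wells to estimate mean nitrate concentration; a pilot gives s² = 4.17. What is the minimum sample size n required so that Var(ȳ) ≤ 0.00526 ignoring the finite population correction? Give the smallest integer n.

793

Without fpc, n₀ = s²/D = 4.17/0.00526 = 792.7757.
Rounding up, n = 793.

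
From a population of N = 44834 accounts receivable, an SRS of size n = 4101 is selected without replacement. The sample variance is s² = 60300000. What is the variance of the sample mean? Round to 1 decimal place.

13358.8

Under SRS without replacement, Var(ȳ) = (1 − f)·s²/n with f = n/N = 4101/44834 = 0.09147076.
Var(ȳ) = (1 − 0.09147076)·60300000/4101 = 0.90852924·14703.731 = 13358.769.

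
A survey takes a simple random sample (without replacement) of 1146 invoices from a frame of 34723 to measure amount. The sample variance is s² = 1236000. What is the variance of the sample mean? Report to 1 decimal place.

1042.9

Under SRS without replacement, Var(ȳ) = (1 − f)·s²/n with f = n/N = 1146/34723 = 0.03300406.
Var(ȳ) = (1 − 0.03300406)·1236000/1146 = 0.96699594·1078.534 = 1042.938.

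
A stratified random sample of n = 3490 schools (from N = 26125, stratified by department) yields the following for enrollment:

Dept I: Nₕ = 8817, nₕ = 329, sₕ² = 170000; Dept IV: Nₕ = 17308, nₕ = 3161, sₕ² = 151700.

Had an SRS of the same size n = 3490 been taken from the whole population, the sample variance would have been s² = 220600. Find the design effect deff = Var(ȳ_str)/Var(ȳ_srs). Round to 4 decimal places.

1.3490

Var(ȳ_str) = Σ Wₕ²(1−fₕ)sₕ²/nₕ with Wₕ = Nₕ/26125:
  Dept I: (8817/26125)²·(1−329/8817)·170000/329 = 56.658704
  Dept IV: (17308/26125)²·(1−3161/17308)·151700/3161 = 17.217089
  → Var(ȳ_str) = 73.875793.
Var(ȳ_srs) = (1 − 3490/26125)·220600/3490 = 54.76515.
deff = 73.875793 / 54.76515 = 1.3490.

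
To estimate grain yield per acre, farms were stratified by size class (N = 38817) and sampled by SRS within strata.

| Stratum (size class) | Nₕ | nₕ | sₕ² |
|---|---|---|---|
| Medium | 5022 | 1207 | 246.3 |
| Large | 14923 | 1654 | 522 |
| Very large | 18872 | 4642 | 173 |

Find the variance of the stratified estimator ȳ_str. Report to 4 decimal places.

Var(ȳ_str) = Σₕ Wₕ²(1 − fₕ)sₕ²/nₕ with Wₕ = Nₕ/N, N = 38817.
Medium: Wₕ = 0.12937630; term = 0.12937630²·(1 − 0.24034249)·246.3/1207 = 0.0025946839.
Large: Wₕ = 0.38444496; term = 0.38444496²·(1 − 0.11083562)·522/1654 = 0.041474905.
Very large: Wₕ = 0.48617874; term = 0.48617874²·(1 − 0.24597287)·173/4642 = 0.006642321.
Sum = 0.05071191.

0.0507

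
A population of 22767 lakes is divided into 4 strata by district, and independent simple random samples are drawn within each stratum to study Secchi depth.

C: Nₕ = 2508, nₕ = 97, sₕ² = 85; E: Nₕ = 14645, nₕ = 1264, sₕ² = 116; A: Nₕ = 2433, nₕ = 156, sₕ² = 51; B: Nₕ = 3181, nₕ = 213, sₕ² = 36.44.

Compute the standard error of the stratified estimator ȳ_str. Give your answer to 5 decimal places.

Var(ȳ_str) = Σₕ Wₕ²(1 − fₕ)sₕ²/nₕ with Wₕ = Nₕ/N, N = 22767.
C: Wₕ = 0.11015944; term = 0.11015944²·(1 − 0.03867624)·85/97 = 0.010222575.
E: Wₕ = 0.64325559; term = 0.64325559²·(1 − 0.08630932)·116/1264 = 0.034695827.
A: Wₕ = 0.10686520; term = 0.10686520²·(1 − 0.06411837)·51/156 = 0.0034941303.
B: Wₕ = 0.13971977; term = 0.13971977²·(1 − 0.06696008)·36.44/213 = 0.0031161239.
Sum = 0.051528656.
SE = √(0.051528656) = 0.22700.

0.22700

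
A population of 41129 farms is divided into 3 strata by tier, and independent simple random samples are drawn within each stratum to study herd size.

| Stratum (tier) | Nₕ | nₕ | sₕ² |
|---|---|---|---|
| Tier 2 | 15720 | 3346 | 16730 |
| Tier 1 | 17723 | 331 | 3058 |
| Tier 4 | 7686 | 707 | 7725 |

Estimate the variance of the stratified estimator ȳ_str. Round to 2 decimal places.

2.60

Var(ȳ_str) = Σₕ Wₕ²(1 − fₕ)sₕ²/nₕ with Wₕ = Nₕ/N, N = 41129.
Tier 2: Wₕ = 0.38221206; term = 0.38221206²·(1 − 0.21284987)·16730/3346 = 0.57495831.
Tier 1: Wₕ = 0.43091249; term = 0.43091249²·(1 − 0.01867630)·3058/331 = 1.6834489.
Tier 4: Wₕ = 0.18687544; term = 0.18687544²·(1 − 0.09198543)·7725/707 = 0.34647855.
Sum = 2.6048858.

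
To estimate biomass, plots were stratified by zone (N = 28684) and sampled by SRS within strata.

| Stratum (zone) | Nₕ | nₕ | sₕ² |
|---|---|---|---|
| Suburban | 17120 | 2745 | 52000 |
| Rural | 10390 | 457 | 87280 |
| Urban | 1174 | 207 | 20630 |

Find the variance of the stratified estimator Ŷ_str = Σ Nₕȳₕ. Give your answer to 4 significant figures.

2.449 × 10^10

Var(Ŷ_str) = Σₕ Nₕ²(1 − fₕ)sₕ²/nₕ.
Suburban: 17120²·(1 − 2745/17120)·52000/2745 = 4.6620036 × 10^9.
Rural: 10390²·(1 − 457/10390)·87280/457 = 1.9710358 × 10^10.
Urban: 1174²·(1 − 207/1174)·20630/207 = 1.131419 × 10^8.
Sum = 2.4485504 × 10^10.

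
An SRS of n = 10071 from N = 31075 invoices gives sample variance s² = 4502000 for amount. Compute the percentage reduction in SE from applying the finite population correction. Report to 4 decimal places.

17.7861

f = n/N = 10071/31075 = 0.32408689.
SE_no-fpc = √(s²/n) = 21.142992; SE_fpc = √((1−f)s²/n) = 17.382486.
Ratio = √(1−f) = 0.82213935. Reduction = 100·(1 − 0.82213935) = 17.7861%.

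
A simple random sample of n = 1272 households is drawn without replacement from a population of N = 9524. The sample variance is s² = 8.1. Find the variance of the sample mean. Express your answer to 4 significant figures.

0.005517

Under SRS without replacement, Var(ȳ) = (1 − f)·s²/n with f = n/N = 1272/9524 = 0.13355733.
Var(ȳ) = (1 − 0.13355733)·8.1/1272 = 0.86644267·0.0063679245 = 0.0055174415.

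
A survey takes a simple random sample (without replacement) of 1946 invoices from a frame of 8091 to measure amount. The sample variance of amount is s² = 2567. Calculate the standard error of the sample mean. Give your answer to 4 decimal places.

Under SRS without replacement, Var(ȳ) = (1 − f)·s²/n with f = n/N = 1946/8091 = 0.24051415.
Var(ȳ) = (1 − 0.24051415)·2567/1946 = 0.75948585·1.3191161 = 1.00185.
SE(ȳ) = √(1.00185) = 1.0009.

1.0009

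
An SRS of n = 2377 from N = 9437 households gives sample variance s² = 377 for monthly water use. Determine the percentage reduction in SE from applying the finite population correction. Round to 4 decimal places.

f = n/N = 2377/9437 = 0.25188089.
SE_no-fpc = √(s²/n) = 0.39825027; SE_fpc = √((1−f)s²/n) = 0.34446211.
Ratio = √(1−f) = 0.86493879. Reduction = 100·(1 − 0.86493879) = 13.5061%.

13.5061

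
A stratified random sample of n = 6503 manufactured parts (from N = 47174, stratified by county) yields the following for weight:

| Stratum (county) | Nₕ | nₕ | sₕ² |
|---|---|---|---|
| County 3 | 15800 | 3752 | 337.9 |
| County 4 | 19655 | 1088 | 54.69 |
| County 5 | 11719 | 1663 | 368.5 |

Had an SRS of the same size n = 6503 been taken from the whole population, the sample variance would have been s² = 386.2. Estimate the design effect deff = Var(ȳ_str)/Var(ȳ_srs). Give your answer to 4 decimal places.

0.5406

Var(ȳ_str) = Σ Wₕ²(1−fₕ)sₕ²/nₕ with Wₕ = Nₕ/47174:
  County 3: (15800/47174)²·(1−3752/15800)·337.9/3752 = 0.0077035695
  County 4: (19655/47174)²·(1−1088/19655)·54.69/1088 = 0.008243059
  County 5: (11719/47174)²·(1−1663/11719)·368.5/1663 = 0.011734259
  → Var(ȳ_str) = 0.027680888.
Var(ȳ_srs) = (1 − 6503/47174)·386.2/6503 = 0.051201262.
deff = 0.027680888 / 0.051201262 = 0.5406.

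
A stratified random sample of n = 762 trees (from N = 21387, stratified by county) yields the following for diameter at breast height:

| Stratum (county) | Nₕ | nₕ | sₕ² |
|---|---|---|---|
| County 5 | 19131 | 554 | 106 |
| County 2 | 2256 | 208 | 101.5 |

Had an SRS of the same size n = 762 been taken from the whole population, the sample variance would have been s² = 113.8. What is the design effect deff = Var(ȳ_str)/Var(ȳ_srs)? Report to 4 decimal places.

1.0665

Var(ȳ_str) = Σ Wₕ²(1−fₕ)sₕ²/nₕ with Wₕ = Nₕ/21387:
  County 5: (19131/21387)²·(1−554/19131)·106/554 = 0.1486653
  County 2: (2256/21387)²·(1−208/2256)·101.5/208 = 0.0049291498
  → Var(ȳ_str) = 0.15359445.
Var(ȳ_srs) = (1 − 762/21387)·113.8/762 = 0.14402284.
deff = 0.15359445 / 0.14402284 = 1.0665.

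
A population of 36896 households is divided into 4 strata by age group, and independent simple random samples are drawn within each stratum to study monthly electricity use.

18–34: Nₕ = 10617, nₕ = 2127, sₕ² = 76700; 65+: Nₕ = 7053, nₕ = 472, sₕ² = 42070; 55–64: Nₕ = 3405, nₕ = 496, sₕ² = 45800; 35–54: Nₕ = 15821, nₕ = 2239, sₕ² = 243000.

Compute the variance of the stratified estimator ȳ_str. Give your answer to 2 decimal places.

23.23

Var(ȳ_str) = Σₕ Wₕ²(1 − fₕ)sₕ²/nₕ with Wₕ = Nₕ/N, N = 36896.
18–34: Wₕ = 0.28775477; term = 0.28775477²·(1 − 0.20033908)·76700/2127 = 2.3876948.
65+: Wₕ = 0.19115893; term = 0.19115893²·(1 − 0.06692188)·42070/472 = 3.0390491.
55–64: Wₕ = 0.09228643; term = 0.09228643²·(1 − 0.14566814)·45800/496 = 0.67187127.
35–54: Wₕ = 0.42879987; term = 0.42879987²·(1 − 0.14152076)·243000/2239 = 17.131337.
Sum = 23.229952.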